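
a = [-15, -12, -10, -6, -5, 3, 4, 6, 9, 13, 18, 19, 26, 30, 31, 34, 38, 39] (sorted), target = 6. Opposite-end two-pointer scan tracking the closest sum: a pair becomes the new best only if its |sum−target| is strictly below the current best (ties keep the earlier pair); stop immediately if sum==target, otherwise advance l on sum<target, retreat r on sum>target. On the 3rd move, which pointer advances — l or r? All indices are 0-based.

[0,17] -15+39=24 d=18 * → r--
[0,16] -15+38=23 d=17 * → r--
[0,15] -15+34=19 d=13 * → r--

r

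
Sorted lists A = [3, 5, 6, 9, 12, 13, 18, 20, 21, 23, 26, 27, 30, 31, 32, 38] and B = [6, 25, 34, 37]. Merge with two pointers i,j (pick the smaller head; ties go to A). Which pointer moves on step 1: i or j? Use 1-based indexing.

[i=1,j=1] A[i]=3<=B[j]=6 take 3 → i++

i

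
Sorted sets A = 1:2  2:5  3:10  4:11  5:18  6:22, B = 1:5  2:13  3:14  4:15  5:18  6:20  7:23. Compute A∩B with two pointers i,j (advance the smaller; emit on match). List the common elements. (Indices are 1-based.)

[i=1,j=1] 2<5 → i++
[i=2,j=1] 5==5 emit → i++,j++
[i=3,j=2] 10<13 → i++
[i=4,j=2] 11<13 → i++
[i=5,j=2] 18>13 → j++
[i=5,j=3] 18>14 → j++
[i=5,j=4] 18>15 → j++
[i=5,j=5] 18==18 emit → i++,j++
[i=6,j=6] 22>20 → j++
[i=6,j=7] 22<23 → i++

intersection = [5, 18]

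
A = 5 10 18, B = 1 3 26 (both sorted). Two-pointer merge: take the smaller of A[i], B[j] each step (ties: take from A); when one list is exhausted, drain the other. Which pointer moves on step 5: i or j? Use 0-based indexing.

i

i=0 j=0: A[i]=5>B[j]=1 take 1, j++
i=0 j=1: A[i]=5>B[j]=3 take 3, j++
i=0 j=2: A[i]=5<=B[j]=26 take 5, i++
i=1 j=2: A[i]=10<=B[j]=26 take 10, i++
i=2 j=2: A[i]=18<=B[j]=26 take 18, i++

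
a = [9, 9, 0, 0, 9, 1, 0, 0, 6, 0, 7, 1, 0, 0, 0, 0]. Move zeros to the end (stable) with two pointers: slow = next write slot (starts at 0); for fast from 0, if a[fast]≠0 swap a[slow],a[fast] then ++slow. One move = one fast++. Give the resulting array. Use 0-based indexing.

(s=0,f=0) a[fast]=9≠0 swap→a[0]=9 → slow++,fast++
(s=1,f=1) a[fast]=9≠0 swap→a[1]=9 → slow++,fast++
(s=2,f=2) a[fast]=0 → fast++
(s=2,f=3) a[fast]=0 → fast++
(s=2,f=4) a[fast]=9≠0 swap→a[2]=9 → slow++,fast++
(s=3,f=5) a[fast]=1≠0 swap→a[3]=1 → slow++,fast++
(s=4,f=6) a[fast]=0 → fast++
(s=4,f=7) a[fast]=0 → fast++
(s=4,f=8) a[fast]=6≠0 swap→a[4]=6 → slow++,fast++
(s=5,f=9) a[fast]=0 → fast++
(s=5,f=10) a[fast]=7≠0 swap→a[5]=7 → slow++,fast++
(s=6,f=11) a[fast]=1≠0 swap→a[6]=1 → slow++,fast++
(s=7,f=12) a[fast]=0 → fast++
(s=7,f=13) a[fast]=0 → fast++
(s=7,f=14) a[fast]=0 → fast++
(s=7,f=15) a[fast]=0 → fast++

[9, 9, 9, 1, 6, 7, 1, 0, 0, 0, 0, 0, 0, 0, 0, 0]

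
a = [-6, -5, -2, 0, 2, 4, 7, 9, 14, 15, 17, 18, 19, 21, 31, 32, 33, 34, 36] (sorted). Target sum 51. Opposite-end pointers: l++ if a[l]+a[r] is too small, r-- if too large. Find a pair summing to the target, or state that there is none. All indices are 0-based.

l=0 r=18: -6+36=30 <51, l++
l=1 r=18: -5+36=31 <51, l++
l=2 r=18: -2+36=34 <51, l++
l=3 r=18: 0+36=36 <51, l++
l=4 r=18: 2+36=38 <51, l++
l=5 r=18: 4+36=40 <51, l++
l=6 r=18: 7+36=43 <51, l++
l=7 r=18: 9+36=45 <51, l++
l=8 r=18: 14+36=50 <51, l++
l=9 r=18: 15+36=51, found

(15, 36)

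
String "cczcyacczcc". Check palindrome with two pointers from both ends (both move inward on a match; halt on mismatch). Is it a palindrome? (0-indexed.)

not a palindrome (mismatch at 4,6)

[0,10] 'c'=='c' → l++,r--
[1,9] 'c'=='c' → l++,r--
[2,8] 'z'=='z' → l++,r--
[3,7] 'c'=='c' → l++,r--
[4,6] 'y'!='c' → stop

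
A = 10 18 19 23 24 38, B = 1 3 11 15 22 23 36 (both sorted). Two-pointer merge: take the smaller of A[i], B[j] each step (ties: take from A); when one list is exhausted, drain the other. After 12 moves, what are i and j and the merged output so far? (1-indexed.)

i=6, j=8, merged so far=[1, 3, 10, 11, 15, 18, 19, 22, 23, 23, 24, 36]

i=1 j=1: A[i]=10>B[j]=1 take 1, j++
i=1 j=2: A[i]=10>B[j]=3 take 3, j++
i=1 j=3: A[i]=10<=B[j]=11 take 10, i++
i=2 j=3: A[i]=18>B[j]=11 take 11, j++
i=2 j=4: A[i]=18>B[j]=15 take 15, j++
i=2 j=5: A[i]=18<=B[j]=22 take 18, i++
i=3 j=5: A[i]=19<=B[j]=22 take 19, i++
i=4 j=5: A[i]=23>B[j]=22 take 22, j++
i=4 j=6: A[i]=23<=B[j]=23 take 23, i++
i=5 j=6: A[i]=24>B[j]=23 take 23, j++
i=5 j=7: A[i]=24<=B[j]=36 take 24, i++
i=6 j=7: A[i]=38>B[j]=36 take 36, j++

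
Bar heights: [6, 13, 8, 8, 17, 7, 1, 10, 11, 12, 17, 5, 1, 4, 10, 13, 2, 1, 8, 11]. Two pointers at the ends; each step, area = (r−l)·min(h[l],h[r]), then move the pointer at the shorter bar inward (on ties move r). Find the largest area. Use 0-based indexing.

max area = 198

[0,19] min(6,11)*19=114 best=114 * → l++
[1,19] min(13,11)*18=198 best=198 * → r--
[1,18] min(13,8)*17=136 best=198 → r--
[1,17] min(13,1)*16=16 best=198 → r--
[1,16] min(13,2)*15=30 best=198 → r--
[1,15] min(13,13)*14=182 best=198 → r--
[1,14] min(13,10)*13=130 best=198 → r--
[1,13] min(13,4)*12=48 best=198 → r--
[1,12] min(13,1)*11=11 best=198 → r--
[1,11] min(13,5)*10=50 best=198 → r--
[1,10] min(13,17)*9=117 best=198 → l++
[2,10] min(8,17)*8=64 best=198 → l++
[3,10] min(8,17)*7=56 best=198 → l++
[4,10] min(17,17)*6=102 best=198 → r--
[4,9] min(17,12)*5=60 best=198 → r--
[4,8] min(17,11)*4=44 best=198 → r--
[4,7] min(17,10)*3=30 best=198 → r--
[4,6] min(17,1)*2=2 best=198 → r--
[4,5] min(17,7)*1=7 best=198 → r--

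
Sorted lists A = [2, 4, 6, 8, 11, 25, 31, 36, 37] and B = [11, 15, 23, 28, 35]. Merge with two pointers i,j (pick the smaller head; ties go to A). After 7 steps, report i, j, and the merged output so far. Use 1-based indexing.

i=6, j=3, merged so far=[2, 4, 6, 8, 11, 11, 15]

i=1 j=1: A[i]=2<=B[j]=11 take 2, i++
i=2 j=1: A[i]=4<=B[j]=11 take 4, i++
i=3 j=1: A[i]=6<=B[j]=11 take 6, i++
i=4 j=1: A[i]=8<=B[j]=11 take 8, i++
i=5 j=1: A[i]=11<=B[j]=11 take 11, i++
i=6 j=1: A[i]=25>B[j]=11 take 11, j++
i=6 j=2: A[i]=25>B[j]=15 take 15, j++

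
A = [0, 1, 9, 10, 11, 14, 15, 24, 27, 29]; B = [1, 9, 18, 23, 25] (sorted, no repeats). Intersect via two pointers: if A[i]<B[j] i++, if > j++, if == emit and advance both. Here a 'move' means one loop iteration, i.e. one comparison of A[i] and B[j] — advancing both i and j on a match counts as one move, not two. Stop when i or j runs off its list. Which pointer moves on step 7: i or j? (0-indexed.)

i=0 j=0: 0<1, i++
i=1 j=0: 1==1 emit, i++,j++
i=2 j=1: 9==9 emit, i++,j++
i=3 j=2: 10<18, i++
i=4 j=2: 11<18, i++
i=5 j=2: 14<18, i++
i=6 j=2: 15<18, i++

i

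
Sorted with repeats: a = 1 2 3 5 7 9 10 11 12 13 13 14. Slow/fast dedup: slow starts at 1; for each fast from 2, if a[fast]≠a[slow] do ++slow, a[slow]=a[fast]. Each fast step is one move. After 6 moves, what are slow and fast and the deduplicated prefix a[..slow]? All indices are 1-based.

slow=1 fast=2: a[fast]=2≠a[slow]=1 write a[2]=2, slow++,fast++
slow=2 fast=3: a[fast]=3≠a[slow]=2 write a[3]=3, slow++,fast++
slow=3 fast=4: a[fast]=5≠a[slow]=3 write a[4]=5, slow++,fast++
slow=4 fast=5: a[fast]=7≠a[slow]=5 write a[5]=7, slow++,fast++
slow=5 fast=6: a[fast]=9≠a[slow]=7 write a[6]=9, slow++,fast++
slow=6 fast=7: a[fast]=10≠a[slow]=9 write a[7]=10, slow++,fast++

slow=7, fast=8, prefix=[1, 2, 3, 5, 7, 9, 10]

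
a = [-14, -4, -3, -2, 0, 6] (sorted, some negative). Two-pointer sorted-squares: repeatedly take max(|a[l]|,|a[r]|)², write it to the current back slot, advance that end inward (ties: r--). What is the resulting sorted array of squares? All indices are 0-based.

[0, 4, 9, 16, 36, 196]

l=0 r=5: |-14|>|6| out[5]=196, l++
l=1 r=5: |-4|<=|6| out[4]=36, r--
l=1 r=4: |-4|>|0| out[3]=16, l++
l=2 r=4: |-3|>|0| out[2]=9, l++
l=3 r=4: |-2|>|0| out[1]=4, l++
l=4 r=4: |0|<=|0| out[0]=0, r--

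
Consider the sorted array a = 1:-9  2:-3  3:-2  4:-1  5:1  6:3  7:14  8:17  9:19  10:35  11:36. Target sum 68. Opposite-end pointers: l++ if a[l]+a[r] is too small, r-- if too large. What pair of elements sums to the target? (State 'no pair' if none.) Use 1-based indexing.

no pair

[1,11] -9+36=27 <68 → l++
[2,11] -3+36=33 <68 → l++
[3,11] -2+36=34 <68 → l++
[4,11] -1+36=35 <68 → l++
[5,11] 1+36=37 <68 → l++
[6,11] 3+36=39 <68 → l++
[7,11] 14+36=50 <68 → l++
[8,11] 17+36=53 <68 → l++
[9,11] 19+36=55 <68 → l++
[10,11] 35+36=71 >68 → r--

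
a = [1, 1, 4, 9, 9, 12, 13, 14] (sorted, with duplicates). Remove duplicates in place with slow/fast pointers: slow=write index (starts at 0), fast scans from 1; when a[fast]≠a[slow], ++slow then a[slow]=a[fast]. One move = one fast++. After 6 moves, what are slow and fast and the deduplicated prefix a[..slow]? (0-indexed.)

slow=4, fast=7, prefix=[1, 4, 9, 12, 13]

(s=0,f=1) a[fast]=1=a[slow] dup → fast++
(s=0,f=2) a[fast]=4≠a[slow]=1 write a[1]=4 → slow++,fast++
(s=1,f=3) a[fast]=9≠a[slow]=4 write a[2]=9 → slow++,fast++
(s=2,f=4) a[fast]=9=a[slow] dup → fast++
(s=2,f=5) a[fast]=12≠a[slow]=9 write a[3]=12 → slow++,fast++
(s=3,f=6) a[fast]=13≠a[slow]=12 write a[4]=13 → slow++,fast++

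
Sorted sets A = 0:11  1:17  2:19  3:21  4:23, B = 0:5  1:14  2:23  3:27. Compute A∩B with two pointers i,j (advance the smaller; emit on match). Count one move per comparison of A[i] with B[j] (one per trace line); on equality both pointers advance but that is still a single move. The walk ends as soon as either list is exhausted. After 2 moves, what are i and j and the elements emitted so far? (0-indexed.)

i=1, j=1, emitted=[]

[i=0,j=0] 11>5 → j++
[i=0,j=1] 11<14 → i++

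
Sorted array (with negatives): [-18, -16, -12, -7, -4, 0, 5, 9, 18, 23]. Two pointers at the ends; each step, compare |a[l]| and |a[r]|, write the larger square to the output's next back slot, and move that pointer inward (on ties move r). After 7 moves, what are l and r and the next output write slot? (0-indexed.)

[0,9] |-18|<=|23| out[9]=529 → r--
[0,8] |-18|<=|18| out[8]=324 → r--
[0,7] |-18|>|9| out[7]=324 → l++
[1,7] |-16|>|9| out[6]=256 → l++
[2,7] |-12|>|9| out[5]=144 → l++
[3,7] |-7|<=|9| out[4]=81 → r--
[3,6] |-7|>|5| out[3]=49 → l++

l=4, r=6, next write slot=2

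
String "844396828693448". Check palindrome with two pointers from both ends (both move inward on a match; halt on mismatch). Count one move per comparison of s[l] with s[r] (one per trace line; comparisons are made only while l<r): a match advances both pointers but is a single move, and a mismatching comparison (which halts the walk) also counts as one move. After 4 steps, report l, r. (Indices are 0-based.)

l=4, r=10

l=0 r=14: '8'=='8', l++,r--
l=1 r=13: '4'=='4', l++,r--
l=2 r=12: '4'=='4', l++,r--
l=3 r=11: '3'=='3', l++,r--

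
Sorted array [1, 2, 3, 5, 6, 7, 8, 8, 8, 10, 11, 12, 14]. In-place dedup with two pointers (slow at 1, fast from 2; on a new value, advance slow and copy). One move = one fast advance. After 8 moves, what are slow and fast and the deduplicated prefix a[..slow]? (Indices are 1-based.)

slow=7, fast=10, prefix=[1, 2, 3, 5, 6, 7, 8]

slow=1 fast=2: a[fast]=2≠a[slow]=1 write a[2]=2, slow++,fast++
slow=2 fast=3: a[fast]=3≠a[slow]=2 write a[3]=3, slow++,fast++
slow=3 fast=4: a[fast]=5≠a[slow]=3 write a[4]=5, slow++,fast++
slow=4 fast=5: a[fast]=6≠a[slow]=5 write a[5]=6, slow++,fast++
slow=5 fast=6: a[fast]=7≠a[slow]=6 write a[6]=7, slow++,fast++
slow=6 fast=7: a[fast]=8≠a[slow]=7 write a[7]=8, slow++,fast++
slow=7 fast=8: a[fast]=8=a[slow] dup, fast++
slow=7 fast=9: a[fast]=8=a[slow] dup, fast++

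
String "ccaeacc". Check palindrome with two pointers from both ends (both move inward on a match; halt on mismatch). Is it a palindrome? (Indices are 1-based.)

palindrome

l=1 r=7: 'c'=='c', l++,r--
l=2 r=6: 'c'=='c', l++,r--
l=3 r=5: 'a'=='a', l++,r--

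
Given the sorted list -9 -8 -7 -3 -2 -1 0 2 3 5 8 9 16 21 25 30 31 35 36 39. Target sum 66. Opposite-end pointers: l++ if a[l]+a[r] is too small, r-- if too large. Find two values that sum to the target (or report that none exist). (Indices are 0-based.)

l=0 r=19: -9+39=30 <66, l++
l=1 r=19: -8+39=31 <66, l++
l=2 r=19: -7+39=32 <66, l++
l=3 r=19: -3+39=36 <66, l++
l=4 r=19: -2+39=37 <66, l++
l=5 r=19: -1+39=38 <66, l++
l=6 r=19: 0+39=39 <66, l++
l=7 r=19: 2+39=41 <66, l++
l=8 r=19: 3+39=42 <66, l++
l=9 r=19: 5+39=44 <66, l++
l=10 r=19: 8+39=47 <66, l++
l=11 r=19: 9+39=48 <66, l++
l=12 r=19: 16+39=55 <66, l++
l=13 r=19: 21+39=60 <66, l++
l=14 r=19: 25+39=64 <66, l++
l=15 r=19: 30+39=69 >66, r--
l=15 r=18: 30+36=66, found

(30, 36)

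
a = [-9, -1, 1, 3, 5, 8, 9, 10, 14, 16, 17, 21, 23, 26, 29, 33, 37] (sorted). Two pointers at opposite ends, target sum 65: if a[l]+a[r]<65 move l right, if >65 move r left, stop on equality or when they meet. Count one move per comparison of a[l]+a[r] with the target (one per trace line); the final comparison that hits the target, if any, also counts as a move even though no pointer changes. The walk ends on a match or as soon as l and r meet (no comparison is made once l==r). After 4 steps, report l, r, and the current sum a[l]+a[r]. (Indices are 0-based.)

l=4, r=16, sum=42

l=0 r=16: -9+37=28 <65, l++
l=1 r=16: -1+37=36 <65, l++
l=2 r=16: 1+37=38 <65, l++
l=3 r=16: 3+37=40 <65, l++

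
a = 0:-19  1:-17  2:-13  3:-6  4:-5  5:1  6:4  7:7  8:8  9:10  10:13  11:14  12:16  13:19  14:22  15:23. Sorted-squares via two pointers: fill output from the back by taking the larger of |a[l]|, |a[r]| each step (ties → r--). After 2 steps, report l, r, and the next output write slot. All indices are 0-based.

[0,15] |-19|<=|23| out[15]=529 → r--
[0,14] |-19|<=|22| out[14]=484 → r--

l=0, r=13, next write slot=13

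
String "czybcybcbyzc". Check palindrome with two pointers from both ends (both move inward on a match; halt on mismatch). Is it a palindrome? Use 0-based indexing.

not a palindrome (mismatch at 5,6)

l=0 r=11: 'c'=='c', l++,r--
l=1 r=10: 'z'=='z', l++,r--
l=2 r=9: 'y'=='y', l++,r--
l=3 r=8: 'b'=='b', l++,r--
l=4 r=7: 'c'=='c', l++,r--
l=5 r=6: 'y'!='b', stop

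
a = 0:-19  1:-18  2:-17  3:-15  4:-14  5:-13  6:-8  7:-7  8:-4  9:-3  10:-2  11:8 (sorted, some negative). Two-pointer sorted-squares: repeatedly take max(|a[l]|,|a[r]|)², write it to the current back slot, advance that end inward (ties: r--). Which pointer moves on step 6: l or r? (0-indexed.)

[0,11] |-19|>|8| out[11]=361 → l++
[1,11] |-18|>|8| out[10]=324 → l++
[2,11] |-17|>|8| out[9]=289 → l++
[3,11] |-15|>|8| out[8]=225 → l++
[4,11] |-14|>|8| out[7]=196 → l++
[5,11] |-13|>|8| out[6]=169 → l++

l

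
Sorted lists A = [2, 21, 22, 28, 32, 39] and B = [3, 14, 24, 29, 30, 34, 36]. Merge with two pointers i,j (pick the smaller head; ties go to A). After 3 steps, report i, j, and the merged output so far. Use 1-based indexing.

i=2, j=3, merged so far=[2, 3, 14]

i=1 j=1: A[i]=2<=B[j]=3 take 2, i++
i=2 j=1: A[i]=21>B[j]=3 take 3, j++
i=2 j=2: A[i]=21>B[j]=14 take 14, j++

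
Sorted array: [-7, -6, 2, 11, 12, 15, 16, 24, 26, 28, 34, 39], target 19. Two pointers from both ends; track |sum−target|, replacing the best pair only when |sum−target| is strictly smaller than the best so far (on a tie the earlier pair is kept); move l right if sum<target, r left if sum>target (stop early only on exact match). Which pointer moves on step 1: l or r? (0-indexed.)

r

[0,11] -7+39=32 d=13 * → r--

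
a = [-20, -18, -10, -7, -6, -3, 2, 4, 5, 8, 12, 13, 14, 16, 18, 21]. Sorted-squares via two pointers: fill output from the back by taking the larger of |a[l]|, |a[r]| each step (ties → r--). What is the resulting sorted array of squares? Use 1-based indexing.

[1,16] |-20|<=|21| out[16]=441 → r--
[1,15] |-20|>|18| out[15]=400 → l++
[2,15] |-18|<=|18| out[14]=324 → r--
[2,14] |-18|>|16| out[13]=324 → l++
[3,14] |-10|<=|16| out[12]=256 → r--
[3,13] |-10|<=|14| out[11]=196 → r--
[3,12] |-10|<=|13| out[10]=169 → r--
[3,11] |-10|<=|12| out[9]=144 → r--
[3,10] |-10|>|8| out[8]=100 → l++
[4,10] |-7|<=|8| out[7]=64 → r--
[4,9] |-7|>|5| out[6]=49 → l++
[5,9] |-6|>|5| out[5]=36 → l++
[6,9] |-3|<=|5| out[4]=25 → r--
[6,8] |-3|<=|4| out[3]=16 → r--
[6,7] |-3|>|2| out[2]=9 → l++
[7,7] |2|<=|2| out[1]=4 → r--

[4, 9, 16, 25, 36, 49, 64, 100, 144, 169, 196, 256, 324, 324, 400, 441]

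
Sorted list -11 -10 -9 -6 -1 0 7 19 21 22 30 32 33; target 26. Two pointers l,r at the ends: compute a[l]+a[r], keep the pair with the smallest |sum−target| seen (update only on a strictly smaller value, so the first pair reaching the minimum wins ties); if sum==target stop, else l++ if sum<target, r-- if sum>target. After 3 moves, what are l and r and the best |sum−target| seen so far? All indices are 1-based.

l=4, r=13, best |Δ|=2

l=1 r=13: -11+33=22 d=4 *, l++
l=2 r=13: -10+33=23 d=3 *, l++
l=3 r=13: -9+33=24 d=2 *, l++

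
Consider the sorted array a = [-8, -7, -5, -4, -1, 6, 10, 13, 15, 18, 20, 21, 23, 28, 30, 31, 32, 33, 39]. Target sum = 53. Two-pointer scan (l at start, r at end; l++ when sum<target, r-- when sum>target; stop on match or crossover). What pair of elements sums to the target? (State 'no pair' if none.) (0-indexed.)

l=0 r=18: -8+39=31 <53, l++
l=1 r=18: -7+39=32 <53, l++
l=2 r=18: -5+39=34 <53, l++
l=3 r=18: -4+39=35 <53, l++
l=4 r=18: -1+39=38 <53, l++
l=5 r=18: 6+39=45 <53, l++
l=6 r=18: 10+39=49 <53, l++
l=7 r=18: 13+39=52 <53, l++
l=8 r=18: 15+39=54 >53, r--
l=8 r=17: 15+33=48 <53, l++
l=9 r=17: 18+33=51 <53, l++
l=10 r=17: 20+33=53, found

(20, 33)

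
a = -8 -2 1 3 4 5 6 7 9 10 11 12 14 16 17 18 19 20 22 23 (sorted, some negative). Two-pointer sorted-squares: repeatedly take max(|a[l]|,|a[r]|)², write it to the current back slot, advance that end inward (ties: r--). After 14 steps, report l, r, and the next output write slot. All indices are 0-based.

[0,19] |-8|<=|23| out[19]=529 → r--
[0,18] |-8|<=|22| out[18]=484 → r--
[0,17] |-8|<=|20| out[17]=400 → r--
[0,16] |-8|<=|19| out[16]=361 → r--
[0,15] |-8|<=|18| out[15]=324 → r--
[0,14] |-8|<=|17| out[14]=289 → r--
[0,13] |-8|<=|16| out[13]=256 → r--
[0,12] |-8|<=|14| out[12]=196 → r--
[0,11] |-8|<=|12| out[11]=144 → r--
[0,10] |-8|<=|11| out[10]=121 → r--
[0,9] |-8|<=|10| out[9]=100 → r--
[0,8] |-8|<=|9| out[8]=81 → r--
[0,7] |-8|>|7| out[7]=64 → l++
[1,7] |-2|<=|7| out[6]=49 → r--

l=1, r=6, next write slot=5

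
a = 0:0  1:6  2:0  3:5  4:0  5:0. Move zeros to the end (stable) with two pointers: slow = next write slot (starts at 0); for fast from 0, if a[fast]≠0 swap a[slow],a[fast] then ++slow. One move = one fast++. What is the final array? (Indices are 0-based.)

[6, 5, 0, 0, 0, 0]

slow=0 fast=0: a[fast]=0, fast++
slow=0 fast=1: a[fast]=6≠0 swap→a[0]=6, slow++,fast++
slow=1 fast=2: a[fast]=0, fast++
slow=1 fast=3: a[fast]=5≠0 swap→a[1]=5, slow++,fast++
slow=2 fast=4: a[fast]=0, fast++
slow=2 fast=5: a[fast]=0, fast++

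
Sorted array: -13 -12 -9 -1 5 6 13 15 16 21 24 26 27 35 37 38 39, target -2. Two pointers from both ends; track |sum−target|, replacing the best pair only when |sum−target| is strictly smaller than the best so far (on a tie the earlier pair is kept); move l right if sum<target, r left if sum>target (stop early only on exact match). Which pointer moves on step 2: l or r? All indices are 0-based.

r

l=0 r=16: -13+39=26 d=28 *, r--
l=0 r=15: -13+38=25 d=27 *, r--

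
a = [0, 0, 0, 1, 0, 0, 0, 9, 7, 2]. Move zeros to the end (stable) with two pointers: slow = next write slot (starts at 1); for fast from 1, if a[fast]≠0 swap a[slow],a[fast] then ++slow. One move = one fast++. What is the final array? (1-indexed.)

[1, 9, 7, 2, 0, 0, 0, 0, 0, 0]

slow=1 fast=1: a[fast]=0, fast++
slow=1 fast=2: a[fast]=0, fast++
slow=1 fast=3: a[fast]=0, fast++
slow=1 fast=4: a[fast]=1≠0 swap→a[1]=1, slow++,fast++
slow=2 fast=5: a[fast]=0, fast++
slow=2 fast=6: a[fast]=0, fast++
slow=2 fast=7: a[fast]=0, fast++
slow=2 fast=8: a[fast]=9≠0 swap→a[2]=9, slow++,fast++
slow=3 fast=9: a[fast]=7≠0 swap→a[3]=7, slow++,fast++
slow=4 fast=10: a[fast]=2≠0 swap→a[4]=2, slow++,fast++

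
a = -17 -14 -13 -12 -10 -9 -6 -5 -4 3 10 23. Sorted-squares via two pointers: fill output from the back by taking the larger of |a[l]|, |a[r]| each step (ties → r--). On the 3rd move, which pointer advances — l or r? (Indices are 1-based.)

[1,12] |-17|<=|23| out[12]=529 → r--
[1,11] |-17|>|10| out[11]=289 → l++
[2,11] |-14|>|10| out[10]=196 → l++

l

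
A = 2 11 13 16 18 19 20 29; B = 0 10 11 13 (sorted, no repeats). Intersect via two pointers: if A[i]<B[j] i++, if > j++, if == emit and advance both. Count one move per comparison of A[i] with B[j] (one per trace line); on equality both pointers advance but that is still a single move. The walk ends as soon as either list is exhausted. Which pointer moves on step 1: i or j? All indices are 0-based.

i=0 j=0: 2>0, j++

j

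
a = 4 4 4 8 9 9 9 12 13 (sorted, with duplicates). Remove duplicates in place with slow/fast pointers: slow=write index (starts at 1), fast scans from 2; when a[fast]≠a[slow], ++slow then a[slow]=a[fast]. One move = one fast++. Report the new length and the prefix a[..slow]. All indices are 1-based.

length 5; prefix = [4, 8, 9, 12, 13]

(s=1,f=2) a[fast]=4=a[slow] dup → fast++
(s=1,f=3) a[fast]=4=a[slow] dup → fast++
(s=1,f=4) a[fast]=8≠a[slow]=4 write a[2]=8 → slow++,fast++
(s=2,f=5) a[fast]=9≠a[slow]=8 write a[3]=9 → slow++,fast++
(s=3,f=6) a[fast]=9=a[slow] dup → fast++
(s=3,f=7) a[fast]=9=a[slow] dup → fast++
(s=3,f=8) a[fast]=12≠a[slow]=9 write a[4]=12 → slow++,fast++
(s=4,f=9) a[fast]=13≠a[slow]=12 write a[5]=13 → slow++,fast++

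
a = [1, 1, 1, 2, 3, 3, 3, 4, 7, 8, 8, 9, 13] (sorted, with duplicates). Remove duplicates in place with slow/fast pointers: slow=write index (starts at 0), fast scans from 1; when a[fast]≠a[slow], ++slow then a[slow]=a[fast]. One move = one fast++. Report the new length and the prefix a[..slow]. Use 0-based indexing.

slow=0 fast=1: a[fast]=1=a[slow] dup, fast++
slow=0 fast=2: a[fast]=1=a[slow] dup, fast++
slow=0 fast=3: a[fast]=2≠a[slow]=1 write a[1]=2, slow++,fast++
slow=1 fast=4: a[fast]=3≠a[slow]=2 write a[2]=3, slow++,fast++
slow=2 fast=5: a[fast]=3=a[slow] dup, fast++
slow=2 fast=6: a[fast]=3=a[slow] dup, fast++
slow=2 fast=7: a[fast]=4≠a[slow]=3 write a[3]=4, slow++,fast++
slow=3 fast=8: a[fast]=7≠a[slow]=4 write a[4]=7, slow++,fast++
slow=4 fast=9: a[fast]=8≠a[slow]=7 write a[5]=8, slow++,fast++
slow=5 fast=10: a[fast]=8=a[slow] dup, fast++
slow=5 fast=11: a[fast]=9≠a[slow]=8 write a[6]=9, slow++,fast++
slow=6 fast=12: a[fast]=13≠a[slow]=9 write a[7]=13, slow++,fast++

length 8; prefix = [1, 2, 3, 4, 7, 8, 9, 13]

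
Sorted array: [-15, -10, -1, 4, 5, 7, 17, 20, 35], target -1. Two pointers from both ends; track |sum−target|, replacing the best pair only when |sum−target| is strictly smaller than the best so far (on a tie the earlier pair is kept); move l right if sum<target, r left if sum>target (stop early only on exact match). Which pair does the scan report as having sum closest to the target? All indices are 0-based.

l=0 r=8: -15+35=20 d=21 *, r--
l=0 r=7: -15+20=5 d=6 *, r--
l=0 r=6: -15+17=2 d=3 *, r--
l=0 r=5: -15+7=-8 d=7, l++
l=1 r=5: -10+7=-3 d=2 *, l++
l=2 r=5: -1+7=6 d=7, r--
l=2 r=4: -1+5=4 d=5, r--
l=2 r=3: -1+4=3 d=4, r--

pair (-10, 7) with sum -3 (|Δ|=2)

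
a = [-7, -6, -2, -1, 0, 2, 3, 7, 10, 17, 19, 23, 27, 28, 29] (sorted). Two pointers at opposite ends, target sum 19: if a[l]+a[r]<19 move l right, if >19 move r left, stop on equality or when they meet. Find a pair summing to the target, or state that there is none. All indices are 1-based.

(0, 19)

[1,15] -7+29=22 >19 → r--
[1,14] -7+28=21 >19 → r--
[1,13] -7+27=20 >19 → r--
[1,12] -7+23=16 <19 → l++
[2,12] -6+23=17 <19 → l++
[3,12] -2+23=21 >19 → r--
[3,11] -2+19=17 <19 → l++
[4,11] -1+19=18 <19 → l++
[5,11] 0+19=19 → found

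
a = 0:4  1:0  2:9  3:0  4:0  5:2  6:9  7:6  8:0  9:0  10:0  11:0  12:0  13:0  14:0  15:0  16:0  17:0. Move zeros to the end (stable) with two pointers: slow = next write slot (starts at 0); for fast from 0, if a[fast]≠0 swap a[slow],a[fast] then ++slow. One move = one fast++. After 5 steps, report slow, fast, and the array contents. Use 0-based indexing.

slow=2, fast=5, a=[4, 9, 0, 0, 0, 2, 9, 6, 0, 0, 0, 0, 0, 0, 0, 0, 0, 0]

slow=0 fast=0: a[fast]=4≠0 swap→a[0]=4, slow++,fast++
slow=1 fast=1: a[fast]=0, fast++
slow=1 fast=2: a[fast]=9≠0 swap→a[1]=9, slow++,fast++
slow=2 fast=3: a[fast]=0, fast++
slow=2 fast=4: a[fast]=0, fast++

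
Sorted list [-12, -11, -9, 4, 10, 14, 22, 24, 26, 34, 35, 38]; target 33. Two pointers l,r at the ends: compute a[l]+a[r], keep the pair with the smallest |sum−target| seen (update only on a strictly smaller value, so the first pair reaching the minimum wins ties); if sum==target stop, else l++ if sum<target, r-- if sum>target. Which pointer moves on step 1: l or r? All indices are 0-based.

l

[0,11] -12+38=26 d=7 * → l++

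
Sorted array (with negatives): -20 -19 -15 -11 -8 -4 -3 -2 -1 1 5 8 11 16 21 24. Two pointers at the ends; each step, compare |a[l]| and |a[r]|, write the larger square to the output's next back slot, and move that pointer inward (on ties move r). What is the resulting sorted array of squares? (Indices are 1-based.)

[1, 1, 4, 9, 16, 25, 64, 64, 121, 121, 225, 256, 361, 400, 441, 576]

[1,16] |-20|<=|24| out[16]=576 → r--
[1,15] |-20|<=|21| out[15]=441 → r--
[1,14] |-20|>|16| out[14]=400 → l++
[2,14] |-19|>|16| out[13]=361 → l++
[3,14] |-15|<=|16| out[12]=256 → r--
[3,13] |-15|>|11| out[11]=225 → l++
[4,13] |-11|<=|11| out[10]=121 → r--
[4,12] |-11|>|8| out[9]=121 → l++
[5,12] |-8|<=|8| out[8]=64 → r--
[5,11] |-8|>|5| out[7]=64 → l++
[6,11] |-4|<=|5| out[6]=25 → r--
[6,10] |-4|>|1| out[5]=16 → l++
[7,10] |-3|>|1| out[4]=9 → l++
[8,10] |-2|>|1| out[3]=4 → l++
[9,10] |-1|<=|1| out[2]=1 → r--
[9,9] |-1|<=|-1| out[1]=1 → r--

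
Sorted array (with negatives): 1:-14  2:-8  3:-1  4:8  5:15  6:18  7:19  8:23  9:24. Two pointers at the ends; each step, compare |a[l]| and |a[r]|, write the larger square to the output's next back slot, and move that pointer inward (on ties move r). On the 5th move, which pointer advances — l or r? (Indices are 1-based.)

l=1 r=9: |-14|<=|24| out[9]=576, r--
l=1 r=8: |-14|<=|23| out[8]=529, r--
l=1 r=7: |-14|<=|19| out[7]=361, r--
l=1 r=6: |-14|<=|18| out[6]=324, r--
l=1 r=5: |-14|<=|15| out[5]=225, r--

r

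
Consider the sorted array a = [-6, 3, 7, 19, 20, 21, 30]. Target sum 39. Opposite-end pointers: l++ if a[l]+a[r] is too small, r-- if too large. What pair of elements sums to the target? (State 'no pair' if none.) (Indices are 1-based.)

l=1 r=7: -6+30=24 <39, l++
l=2 r=7: 3+30=33 <39, l++
l=3 r=7: 7+30=37 <39, l++
l=4 r=7: 19+30=49 >39, r--
l=4 r=6: 19+21=40 >39, r--
l=4 r=5: 19+20=39, found

(19, 20)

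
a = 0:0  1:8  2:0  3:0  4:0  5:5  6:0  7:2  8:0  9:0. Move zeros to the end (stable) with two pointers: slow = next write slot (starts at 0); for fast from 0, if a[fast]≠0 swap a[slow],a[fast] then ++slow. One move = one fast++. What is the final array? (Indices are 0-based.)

[8, 5, 2, 0, 0, 0, 0, 0, 0, 0]

(s=0,f=0) a[fast]=0 → fast++
(s=0,f=1) a[fast]=8≠0 swap→a[0]=8 → slow++,fast++
(s=1,f=2) a[fast]=0 → fast++
(s=1,f=3) a[fast]=0 → fast++
(s=1,f=4) a[fast]=0 → fast++
(s=1,f=5) a[fast]=5≠0 swap→a[1]=5 → slow++,fast++
(s=2,f=6) a[fast]=0 → fast++
(s=2,f=7) a[fast]=2≠0 swap→a[2]=2 → slow++,fast++
(s=3,f=8) a[fast]=0 → fast++
(s=3,f=9) a[fast]=0 → fast++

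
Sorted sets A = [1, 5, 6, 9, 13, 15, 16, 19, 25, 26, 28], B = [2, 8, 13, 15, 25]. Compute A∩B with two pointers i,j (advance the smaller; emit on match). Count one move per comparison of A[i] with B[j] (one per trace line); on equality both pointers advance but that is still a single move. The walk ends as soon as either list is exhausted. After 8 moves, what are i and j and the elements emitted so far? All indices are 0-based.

[i=0,j=0] 1<2 → i++
[i=1,j=0] 5>2 → j++
[i=1,j=1] 5<8 → i++
[i=2,j=1] 6<8 → i++
[i=3,j=1] 9>8 → j++
[i=3,j=2] 9<13 → i++
[i=4,j=2] 13==13 emit → i++,j++
[i=5,j=3] 15==15 emit → i++,j++

i=6, j=4, emitted=[13, 15]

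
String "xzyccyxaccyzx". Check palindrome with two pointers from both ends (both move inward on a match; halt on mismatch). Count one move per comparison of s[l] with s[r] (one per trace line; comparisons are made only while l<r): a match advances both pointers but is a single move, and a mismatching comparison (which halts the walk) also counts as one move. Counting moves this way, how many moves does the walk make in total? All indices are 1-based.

l=1 r=13: 'x'=='x', l++,r--
l=2 r=12: 'z'=='z', l++,r--
l=3 r=11: 'y'=='y', l++,r--
l=4 r=10: 'c'=='c', l++,r--
l=5 r=9: 'c'=='c', l++,r--
l=6 r=8: 'y'!='a', stop

6 moves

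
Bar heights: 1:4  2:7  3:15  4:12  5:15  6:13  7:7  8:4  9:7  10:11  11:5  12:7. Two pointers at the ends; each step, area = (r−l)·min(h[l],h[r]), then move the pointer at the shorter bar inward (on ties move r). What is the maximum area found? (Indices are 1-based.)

max area = 77

l=1 r=12: min(4,7)*11=44 best=44 *, l++
l=2 r=12: min(7,7)*10=70 best=70 *, r--
l=2 r=11: min(7,5)*9=45 best=70, r--
l=2 r=10: min(7,11)*8=56 best=70, l++
l=3 r=10: min(15,11)*7=77 best=77 *, r--
l=3 r=9: min(15,7)*6=42 best=77, r--
l=3 r=8: min(15,4)*5=20 best=77, r--
l=3 r=7: min(15,7)*4=28 best=77, r--
l=3 r=6: min(15,13)*3=39 best=77, r--
l=3 r=5: min(15,15)*2=30 best=77, r--
l=3 r=4: min(15,12)*1=12 best=77, r--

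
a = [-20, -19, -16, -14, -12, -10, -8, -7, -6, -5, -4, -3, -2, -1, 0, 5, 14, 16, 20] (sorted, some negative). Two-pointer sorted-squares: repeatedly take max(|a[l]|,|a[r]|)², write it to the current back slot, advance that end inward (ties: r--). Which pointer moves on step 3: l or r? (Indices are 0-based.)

l=0 r=18: |-20|<=|20| out[18]=400, r--
l=0 r=17: |-20|>|16| out[17]=400, l++
l=1 r=17: |-19|>|16| out[16]=361, l++

l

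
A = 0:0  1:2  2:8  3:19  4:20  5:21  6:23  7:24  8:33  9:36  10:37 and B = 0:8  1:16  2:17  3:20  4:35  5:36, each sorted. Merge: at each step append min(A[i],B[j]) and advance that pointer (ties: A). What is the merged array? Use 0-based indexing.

[0, 2, 8, 8, 16, 17, 19, 20, 20, 21, 23, 24, 33, 35, 36, 36, 37]

[i=0,j=0] A[i]=0<=B[j]=8 take 0 → i++
[i=1,j=0] A[i]=2<=B[j]=8 take 2 → i++
[i=2,j=0] A[i]=8<=B[j]=8 take 8 → i++
[i=3,j=0] A[i]=19>B[j]=8 take 8 → j++
[i=3,j=1] A[i]=19>B[j]=16 take 16 → j++
[i=3,j=2] A[i]=19>B[j]=17 take 17 → j++
[i=3,j=3] A[i]=19<=B[j]=20 take 19 → i++
[i=4,j=3] A[i]=20<=B[j]=20 take 20 → i++
[i=5,j=3] A[i]=21>B[j]=20 take 20 → j++
[i=5,j=4] A[i]=21<=B[j]=35 take 21 → i++
[i=6,j=4] A[i]=23<=B[j]=35 take 23 → i++
[i=7,j=4] A[i]=24<=B[j]=35 take 24 → i++
[i=8,j=4] A[i]=33<=B[j]=35 take 33 → i++
[i=9,j=4] A[i]=36>B[j]=35 take 35 → j++
[i=9,j=5] A[i]=36<=B[j]=36 take 36 → i++
[i=10,j=5] A[i]=37>B[j]=36 take 36 → j++
[i=10,j=6] B done, take A[i]=37 → i++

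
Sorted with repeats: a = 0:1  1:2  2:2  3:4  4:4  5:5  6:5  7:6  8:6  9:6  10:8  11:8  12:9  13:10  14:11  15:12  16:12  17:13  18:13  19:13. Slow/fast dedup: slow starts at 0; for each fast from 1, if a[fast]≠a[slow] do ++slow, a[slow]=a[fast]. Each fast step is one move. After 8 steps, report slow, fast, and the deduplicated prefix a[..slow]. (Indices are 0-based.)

slow=4, fast=9, prefix=[1, 2, 4, 5, 6]

(s=0,f=1) a[fast]=2≠a[slow]=1 write a[1]=2 → slow++,fast++
(s=1,f=2) a[fast]=2=a[slow] dup → fast++
(s=1,f=3) a[fast]=4≠a[slow]=2 write a[2]=4 → slow++,fast++
(s=2,f=4) a[fast]=4=a[slow] dup → fast++
(s=2,f=5) a[fast]=5≠a[slow]=4 write a[3]=5 → slow++,fast++
(s=3,f=6) a[fast]=5=a[slow] dup → fast++
(s=3,f=7) a[fast]=6≠a[slow]=5 write a[4]=6 → slow++,fast++
(s=4,f=8) a[fast]=6=a[slow] dup → fast++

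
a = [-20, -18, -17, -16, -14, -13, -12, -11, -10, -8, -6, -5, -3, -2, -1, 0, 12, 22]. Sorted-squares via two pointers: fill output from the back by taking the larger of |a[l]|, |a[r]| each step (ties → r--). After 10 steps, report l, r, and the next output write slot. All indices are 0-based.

l=8, r=15, next write slot=7

[0,17] |-20|<=|22| out[17]=484 → r--
[0,16] |-20|>|12| out[16]=400 → l++
[1,16] |-18|>|12| out[15]=324 → l++
[2,16] |-17|>|12| out[14]=289 → l++
[3,16] |-16|>|12| out[13]=256 → l++
[4,16] |-14|>|12| out[12]=196 → l++
[5,16] |-13|>|12| out[11]=169 → l++
[6,16] |-12|<=|12| out[10]=144 → r--
[6,15] |-12|>|0| out[9]=144 → l++
[7,15] |-11|>|0| out[8]=121 → l++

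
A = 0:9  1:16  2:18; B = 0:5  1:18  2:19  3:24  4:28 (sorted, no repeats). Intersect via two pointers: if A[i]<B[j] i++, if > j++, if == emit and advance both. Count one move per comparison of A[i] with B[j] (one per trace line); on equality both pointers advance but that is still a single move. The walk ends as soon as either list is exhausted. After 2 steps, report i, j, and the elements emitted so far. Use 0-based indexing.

i=0 j=0: 9>5, j++
i=0 j=1: 9<18, i++

i=1, j=1, emitted=[]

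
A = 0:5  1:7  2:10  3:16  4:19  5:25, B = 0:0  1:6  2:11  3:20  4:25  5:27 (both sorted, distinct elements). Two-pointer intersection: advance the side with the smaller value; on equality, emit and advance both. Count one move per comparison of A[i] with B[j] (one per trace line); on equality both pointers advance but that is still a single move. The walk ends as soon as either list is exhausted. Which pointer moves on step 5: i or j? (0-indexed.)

i

[i=0,j=0] 5>0 → j++
[i=0,j=1] 5<6 → i++
[i=1,j=1] 7>6 → j++
[i=1,j=2] 7<11 → i++
[i=2,j=2] 10<11 → i++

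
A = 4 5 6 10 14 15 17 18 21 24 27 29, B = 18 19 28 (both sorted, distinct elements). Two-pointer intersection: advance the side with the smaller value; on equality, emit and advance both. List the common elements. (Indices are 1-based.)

intersection = [18]

i=1 j=1: 4<18, i++
i=2 j=1: 5<18, i++
i=3 j=1: 6<18, i++
i=4 j=1: 10<18, i++
i=5 j=1: 14<18, i++
i=6 j=1: 15<18, i++
i=7 j=1: 17<18, i++
i=8 j=1: 18==18 emit, i++,j++
i=9 j=2: 21>19, j++
i=9 j=3: 21<28, i++
i=10 j=3: 24<28, i++
i=11 j=3: 27<28, i++
i=12 j=3: 29>28, j++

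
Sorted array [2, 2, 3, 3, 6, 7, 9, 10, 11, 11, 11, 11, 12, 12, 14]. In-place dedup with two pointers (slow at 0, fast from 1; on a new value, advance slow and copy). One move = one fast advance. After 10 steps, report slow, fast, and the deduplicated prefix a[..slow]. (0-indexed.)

slow=6, fast=11, prefix=[2, 3, 6, 7, 9, 10, 11]

slow=0 fast=1: a[fast]=2=a[slow] dup, fast++
slow=0 fast=2: a[fast]=3≠a[slow]=2 write a[1]=3, slow++,fast++
slow=1 fast=3: a[fast]=3=a[slow] dup, fast++
slow=1 fast=4: a[fast]=6≠a[slow]=3 write a[2]=6, slow++,fast++
slow=2 fast=5: a[fast]=7≠a[slow]=6 write a[3]=7, slow++,fast++
slow=3 fast=6: a[fast]=9≠a[slow]=7 write a[4]=9, slow++,fast++
slow=4 fast=7: a[fast]=10≠a[slow]=9 write a[5]=10, slow++,fast++
slow=5 fast=8: a[fast]=11≠a[slow]=10 write a[6]=11, slow++,fast++
slow=6 fast=9: a[fast]=11=a[slow] dup, fast++
slow=6 fast=10: a[fast]=11=a[slow] dup, fast++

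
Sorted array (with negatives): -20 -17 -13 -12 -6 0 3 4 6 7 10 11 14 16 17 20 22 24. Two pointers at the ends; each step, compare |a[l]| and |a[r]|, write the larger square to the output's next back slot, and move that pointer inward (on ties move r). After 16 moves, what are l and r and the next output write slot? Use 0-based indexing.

l=0 r=17: |-20|<=|24| out[17]=576, r--
l=0 r=16: |-20|<=|22| out[16]=484, r--
l=0 r=15: |-20|<=|20| out[15]=400, r--
l=0 r=14: |-20|>|17| out[14]=400, l++
l=1 r=14: |-17|<=|17| out[13]=289, r--
l=1 r=13: |-17|>|16| out[12]=289, l++
l=2 r=13: |-13|<=|16| out[11]=256, r--
l=2 r=12: |-13|<=|14| out[10]=196, r--
l=2 r=11: |-13|>|11| out[9]=169, l++
l=3 r=11: |-12|>|11| out[8]=144, l++
l=4 r=11: |-6|<=|11| out[7]=121, r--
l=4 r=10: |-6|<=|10| out[6]=100, r--
l=4 r=9: |-6|<=|7| out[5]=49, r--
l=4 r=8: |-6|<=|6| out[4]=36, r--
l=4 r=7: |-6|>|4| out[3]=36, l++
l=5 r=7: |0|<=|4| out[2]=16, r--

l=5, r=6, next write slot=1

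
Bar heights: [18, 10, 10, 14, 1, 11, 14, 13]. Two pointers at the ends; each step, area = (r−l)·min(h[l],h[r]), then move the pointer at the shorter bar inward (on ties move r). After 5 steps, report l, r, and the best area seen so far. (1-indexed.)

[1,8] min(18,13)*7=91 best=91 * → r--
[1,7] min(18,14)*6=84 best=91 → r--
[1,6] min(18,11)*5=55 best=91 → r--
[1,5] min(18,1)*4=4 best=91 → r--
[1,4] min(18,14)*3=42 best=91 → r--

l=1, r=3, best area=91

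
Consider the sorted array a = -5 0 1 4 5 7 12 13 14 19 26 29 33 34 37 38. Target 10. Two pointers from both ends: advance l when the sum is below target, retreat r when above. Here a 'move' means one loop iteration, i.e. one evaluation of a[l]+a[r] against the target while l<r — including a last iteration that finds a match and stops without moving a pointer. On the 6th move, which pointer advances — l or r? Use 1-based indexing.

r

l=1 r=16: -5+38=33 >10, r--
l=1 r=15: -5+37=32 >10, r--
l=1 r=14: -5+34=29 >10, r--
l=1 r=13: -5+33=28 >10, r--
l=1 r=12: -5+29=24 >10, r--
l=1 r=11: -5+26=21 >10, r--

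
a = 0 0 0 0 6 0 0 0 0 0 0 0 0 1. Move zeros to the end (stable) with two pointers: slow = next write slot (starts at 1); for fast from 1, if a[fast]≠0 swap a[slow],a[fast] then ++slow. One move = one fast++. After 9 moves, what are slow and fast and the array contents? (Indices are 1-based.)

slow=2, fast=10, a=[6, 0, 0, 0, 0, 0, 0, 0, 0, 0, 0, 0, 0, 1]

slow=1 fast=1: a[fast]=0, fast++
slow=1 fast=2: a[fast]=0, fast++
slow=1 fast=3: a[fast]=0, fast++
slow=1 fast=4: a[fast]=0, fast++
slow=1 fast=5: a[fast]=6≠0 swap→a[1]=6, slow++,fast++
slow=2 fast=6: a[fast]=0, fast++
slow=2 fast=7: a[fast]=0, fast++
slow=2 fast=8: a[fast]=0, fast++
slow=2 fast=9: a[fast]=0, fast++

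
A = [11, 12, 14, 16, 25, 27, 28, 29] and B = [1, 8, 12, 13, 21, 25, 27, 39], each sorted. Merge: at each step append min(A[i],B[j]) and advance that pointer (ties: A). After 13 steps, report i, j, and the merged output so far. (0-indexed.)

i=6, j=7, merged so far=[1, 8, 11, 12, 12, 13, 14, 16, 21, 25, 25, 27, 27]

[i=0,j=0] A[i]=11>B[j]=1 take 1 → j++
[i=0,j=1] A[i]=11>B[j]=8 take 8 → j++
[i=0,j=2] A[i]=11<=B[j]=12 take 11 → i++
[i=1,j=2] A[i]=12<=B[j]=12 take 12 → i++
[i=2,j=2] A[i]=14>B[j]=12 take 12 → j++
[i=2,j=3] A[i]=14>B[j]=13 take 13 → j++
[i=2,j=4] A[i]=14<=B[j]=21 take 14 → i++
[i=3,j=4] A[i]=16<=B[j]=21 take 16 → i++
[i=4,j=4] A[i]=25>B[j]=21 take 21 → j++
[i=4,j=5] A[i]=25<=B[j]=25 take 25 → i++
[i=5,j=5] A[i]=27>B[j]=25 take 25 → j++
[i=5,j=6] A[i]=27<=B[j]=27 take 27 → i++
[i=6,j=6] A[i]=28>B[j]=27 take 27 → j++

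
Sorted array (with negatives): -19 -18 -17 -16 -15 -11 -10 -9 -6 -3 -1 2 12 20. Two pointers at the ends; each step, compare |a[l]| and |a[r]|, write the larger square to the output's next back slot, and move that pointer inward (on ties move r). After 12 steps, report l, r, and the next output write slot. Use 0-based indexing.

l=10, r=11, next write slot=1

l=0 r=13: |-19|<=|20| out[13]=400, r--
l=0 r=12: |-19|>|12| out[12]=361, l++
l=1 r=12: |-18|>|12| out[11]=324, l++
l=2 r=12: |-17|>|12| out[10]=289, l++
l=3 r=12: |-16|>|12| out[9]=256, l++
l=4 r=12: |-15|>|12| out[8]=225, l++
l=5 r=12: |-11|<=|12| out[7]=144, r--
l=5 r=11: |-11|>|2| out[6]=121, l++
l=6 r=11: |-10|>|2| out[5]=100, l++
l=7 r=11: |-9|>|2| out[4]=81, l++
l=8 r=11: |-6|>|2| out[3]=36, l++
l=9 r=11: |-3|>|2| out[2]=9, l++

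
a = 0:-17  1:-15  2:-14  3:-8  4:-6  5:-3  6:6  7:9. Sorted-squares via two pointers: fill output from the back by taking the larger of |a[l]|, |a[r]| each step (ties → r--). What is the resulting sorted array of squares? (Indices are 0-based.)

[0,7] |-17|>|9| out[7]=289 → l++
[1,7] |-15|>|9| out[6]=225 → l++
[2,7] |-14|>|9| out[5]=196 → l++
[3,7] |-8|<=|9| out[4]=81 → r--
[3,6] |-8|>|6| out[3]=64 → l++
[4,6] |-6|<=|6| out[2]=36 → r--
[4,5] |-6|>|-3| out[1]=36 → l++
[5,5] |-3|<=|-3| out[0]=9 → r--

[9, 36, 36, 64, 81, 196, 225, 289]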